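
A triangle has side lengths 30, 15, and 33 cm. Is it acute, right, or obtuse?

acute

Compare the square of the longest side to the sum of squares of the other two: 15² + 30² = 1125 > 1089 = 33².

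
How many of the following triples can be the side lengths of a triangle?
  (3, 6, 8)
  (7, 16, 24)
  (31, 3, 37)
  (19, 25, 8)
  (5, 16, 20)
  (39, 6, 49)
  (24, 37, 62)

3

(3,6,8): 3+6 > 8 → valid
(7,16,24): 7+16 ≤ 24 → not valid
(3,31,37): 3+31 ≤ 37 → not valid
(8,19,25): 8+19 > 25 → valid
(5,16,20): 5+16 > 20 → valid
(6,39,49): 6+39 ≤ 49 → not valid
(24,37,62): 24+37 ≤ 62 → not valid
3 of the 7 triples form a triangle.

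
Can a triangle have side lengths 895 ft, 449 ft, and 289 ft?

No

The longest side is 895, but the other two sum to only 738.
738 < 895, so the triangle inequality fails.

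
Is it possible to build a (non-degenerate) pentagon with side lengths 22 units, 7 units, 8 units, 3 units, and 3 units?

No

For a pentagon, each side must be shorter than the sum of the others.
Here the longest side is 22, but the remaining 4 sides sum to only 21.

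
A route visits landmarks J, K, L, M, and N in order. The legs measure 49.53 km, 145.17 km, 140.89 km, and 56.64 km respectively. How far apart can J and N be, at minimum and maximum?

0 ≤ JN ≤ 392.23 km

The maximum is all hops collinear in one direction: 49.53 + 145.17 + 140.89 + 56.64 = 392.23.
The longest hop is 145.17; the others sum to 247.06. Since 145.17 ≤ 247.06, the path can fold back on itself completely, so the minimum distance is 0.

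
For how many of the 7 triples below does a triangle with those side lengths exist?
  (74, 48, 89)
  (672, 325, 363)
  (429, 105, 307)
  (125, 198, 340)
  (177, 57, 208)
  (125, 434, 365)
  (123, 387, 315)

5

(48,74,89): 48+74 > 89 → valid
(325,363,672): 325+363 > 672 → valid
(105,307,429): 105+307 ≤ 429 → not valid
(125,198,340): 125+198 ≤ 340 → not valid
(57,177,208): 57+177 > 208 → valid
(125,365,434): 125+365 > 434 → valid
(123,315,387): 123+315 > 387 → valid
5 of the 7 triples form a triangle.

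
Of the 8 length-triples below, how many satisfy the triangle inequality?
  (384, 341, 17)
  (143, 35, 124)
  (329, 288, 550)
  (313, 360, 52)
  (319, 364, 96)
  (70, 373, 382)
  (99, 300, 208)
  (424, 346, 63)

(17,341,384): 17+341 ≤ 384 → not valid
(35,124,143): 35+124 > 143 → valid
(288,329,550): 288+329 > 550 → valid
(52,313,360): 52+313 > 360 → valid
(96,319,364): 96+319 > 364 → valid
(70,373,382): 70+373 > 382 → valid
(99,208,300): 99+208 > 300 → valid
(63,346,424): 63+346 ≤ 424 → not valid
6 of the 8 triples form a triangle.

6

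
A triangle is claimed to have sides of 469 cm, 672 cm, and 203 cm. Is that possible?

The two shorter sides sum to 672, exactly equal to the longest side 672.
That gives only a degenerate (flat) triangle — the inequality must be strict.

No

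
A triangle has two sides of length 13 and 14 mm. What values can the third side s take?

By the triangle inequality, s must be less than 13 + 14 = 27 and greater than |13 − 14| = 1.

1 < s < 27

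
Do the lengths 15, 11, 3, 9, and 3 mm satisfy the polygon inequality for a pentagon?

Yes

A pentagon exists iff every side is shorter than the sum of the others — equivalently, the longest side is less than the sum of the rest.
Longest side 15 < 26 (sum of the remaining 4), so yes.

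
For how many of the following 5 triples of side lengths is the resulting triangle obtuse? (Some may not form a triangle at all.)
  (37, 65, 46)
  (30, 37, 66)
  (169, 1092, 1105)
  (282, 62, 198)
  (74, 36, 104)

(37,65,46): 37²+46² = 3485 < 4225 = 65² → obtuse
(30,37,66): 30²+37² = 2269 < 4356 = 66² → obtuse
(169,1092,1105): 169²+1092² = 1221025 = 1105² → right
(282,62,198): 62+198 ≤ 282, not a triangle
(74,36,104): 36²+74² = 6772 < 10816 = 104² → obtuse
3 of the 5 are obtuse.

3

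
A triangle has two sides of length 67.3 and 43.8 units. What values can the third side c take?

23.5 < c < 111.1 (units)

By the triangle inequality, c must be less than 67.3 + 43.8 = 111.1 and greater than |67.3 − 43.8| = 23.5.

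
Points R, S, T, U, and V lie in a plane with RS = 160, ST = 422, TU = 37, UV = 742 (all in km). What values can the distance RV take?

123 ≤ RV ≤ 1361 km

The maximum is all hops collinear in one direction: 160 + 422 + 37 + 742 = 1361.
The longest hop is 742; the others sum to 619. Folding the others back against it leaves at least 742 − 619 = 123.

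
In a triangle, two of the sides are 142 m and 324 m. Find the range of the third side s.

182 < s < 466 (m)

By the triangle inequality, s must be less than 142 + 324 = 466 and greater than |142 − 324| = 182.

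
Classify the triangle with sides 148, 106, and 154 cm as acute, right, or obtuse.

acute

Compare the square of the longest side to the sum of squares of the other two: 106² + 148² = 33140 > 23716 = 154².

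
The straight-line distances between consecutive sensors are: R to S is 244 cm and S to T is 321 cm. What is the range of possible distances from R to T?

By the triangle inequality, |244 − 321| ≤ RT ≤ 244 + 321.

77 ≤ RT ≤ 565 cm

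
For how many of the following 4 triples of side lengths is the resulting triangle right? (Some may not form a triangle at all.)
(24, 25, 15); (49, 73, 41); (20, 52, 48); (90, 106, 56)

2

(24,25,15): 15²+24² = 801 > 625 = 25² → acute
(49,73,41): 41²+49² = 4082 < 5329 = 73² → obtuse
(20,52,48): 20²+48² = 2704 = 52² → right
(90,106,56): 56²+90² = 11236 = 106² → right
2 of the 4 are right.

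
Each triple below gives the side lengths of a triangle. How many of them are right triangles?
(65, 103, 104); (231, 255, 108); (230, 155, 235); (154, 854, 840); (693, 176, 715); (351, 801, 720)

(65,103,104): 65²+103² = 14834 > 10816 = 104² → acute
(231,255,108): 108²+231² = 65025 = 255² → right
(230,155,235): 155²+230² = 76925 > 55225 = 235² → acute
(154,854,840): 154²+840² = 729316 = 854² → right
(693,176,715): 176²+693² = 511225 = 715² → right
(351,801,720): 351²+720² = 641601 = 801² → right
4 of the 6 are right.

4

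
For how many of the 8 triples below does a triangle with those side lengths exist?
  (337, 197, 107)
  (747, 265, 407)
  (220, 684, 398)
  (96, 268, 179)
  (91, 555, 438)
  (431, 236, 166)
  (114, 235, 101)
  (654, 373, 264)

1

(107,197,337): 107+197 ≤ 337 → not valid
(265,407,747): 265+407 ≤ 747 → not valid
(220,398,684): 220+398 ≤ 684 → not valid
(96,179,268): 96+179 > 268 → valid
(91,438,555): 91+438 ≤ 555 → not valid
(166,236,431): 166+236 ≤ 431 → not valid
(101,114,235): 101+114 ≤ 235 → not valid
(264,373,654): 264+373 ≤ 654 → not valid
1 of the 8 triples forms a triangle.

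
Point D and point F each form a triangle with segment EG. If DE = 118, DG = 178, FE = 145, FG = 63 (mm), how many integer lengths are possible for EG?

125

From triangle DEG: 60 < EG < 296.
From triangle FEG: 82 < EG < 208.
Intersection: 82 < EG < 208, so integers 83 through 207: 125 values.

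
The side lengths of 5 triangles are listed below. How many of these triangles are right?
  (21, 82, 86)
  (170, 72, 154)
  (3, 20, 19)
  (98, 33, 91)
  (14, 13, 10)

(21,82,86): 21²+82² = 7165 < 7396 = 86² → obtuse
(170,72,154): 72²+154² = 28900 = 170² → right
(3,20,19): 3²+19² = 370 < 400 = 20² → obtuse
(98,33,91): 33²+91² = 9370 < 9604 = 98² → obtuse
(14,13,10): 10²+13² = 269 > 196 = 14² → acute
1 of the 5 is right.

1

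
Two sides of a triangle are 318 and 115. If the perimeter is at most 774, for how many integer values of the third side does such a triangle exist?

Triangle inequality: 203 < x < 433. Perimeter ≤ 774 gives x ≤ 774 − 318 − 115 = 341.
So 203 < x ≤ 341; integers 204 through 341: 138 values.

138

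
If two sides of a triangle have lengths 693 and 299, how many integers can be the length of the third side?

597

The third side lies in the open interval (394, 992).
Integers from 395 to 991 inclusive: 991 − 395 + 1 = 597.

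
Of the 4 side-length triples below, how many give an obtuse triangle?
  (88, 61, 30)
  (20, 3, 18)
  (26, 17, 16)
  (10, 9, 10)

(88,61,30): 30²+61² = 4621 < 7744 = 88² → obtuse
(20,3,18): 3²+18² = 333 < 400 = 20² → obtuse
(26,17,16): 16²+17² = 545 < 676 = 26² → obtuse
(10,9,10): 9²+10² = 181 > 100 = 10² → acute
3 of the 4 are obtuse.

3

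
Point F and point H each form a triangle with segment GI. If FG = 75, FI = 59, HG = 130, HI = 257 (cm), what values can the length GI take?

From triangle FGI: |75 − 59| < GI < 75 + 59, i.e. 16 < GI < 134.
From triangle HGI: 127 < GI < 387.
Both must hold, so GI lies in the intersection.

127 < GI < 134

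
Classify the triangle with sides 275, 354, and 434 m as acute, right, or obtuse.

Compare the square of the longest side to the sum of squares of the other two: 275² + 354² = 200941 > 188356 = 434².

acute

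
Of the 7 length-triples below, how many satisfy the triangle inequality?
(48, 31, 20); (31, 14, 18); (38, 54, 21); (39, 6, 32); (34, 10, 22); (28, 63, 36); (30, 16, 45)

5

(20,31,48): 20+31 > 48 → valid
(14,18,31): 14+18 > 31 → valid
(21,38,54): 21+38 > 54 → valid
(6,32,39): 6+32 ≤ 39 → not valid
(10,22,34): 10+22 ≤ 34 → not valid
(28,36,63): 28+36 > 63 → valid
(16,30,45): 16+30 > 45 → valid
5 of the 7 triples form a triangle.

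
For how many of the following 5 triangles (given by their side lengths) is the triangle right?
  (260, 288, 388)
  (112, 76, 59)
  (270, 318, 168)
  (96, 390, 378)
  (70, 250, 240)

4

(260,288,388): 260²+288² = 150544 = 388² → right
(112,76,59): 59²+76² = 9257 < 12544 = 112² → obtuse
(270,318,168): 168²+270² = 101124 = 318² → right
(96,390,378): 96²+378² = 152100 = 390² → right
(70,250,240): 70²+240² = 62500 = 250² → right
4 of the 5 are right.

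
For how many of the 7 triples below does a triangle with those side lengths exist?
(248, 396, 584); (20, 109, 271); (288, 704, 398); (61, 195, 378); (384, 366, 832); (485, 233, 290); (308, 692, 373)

(248,396,584): 248+396 > 584 → valid
(20,109,271): 20+109 ≤ 271 → not valid
(288,398,704): 288+398 ≤ 704 → not valid
(61,195,378): 61+195 ≤ 378 → not valid
(366,384,832): 366+384 ≤ 832 → not valid
(233,290,485): 233+290 > 485 → valid
(308,373,692): 308+373 ≤ 692 → not valid
2 of the 7 triples form a triangle.

2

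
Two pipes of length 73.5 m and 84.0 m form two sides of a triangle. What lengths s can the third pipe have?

10.5 < s < 157.5 (m)

By the triangle inequality, s must be less than 73.5 + 84.0 = 157.5 and greater than |73.5 − 84.0| = 10.5.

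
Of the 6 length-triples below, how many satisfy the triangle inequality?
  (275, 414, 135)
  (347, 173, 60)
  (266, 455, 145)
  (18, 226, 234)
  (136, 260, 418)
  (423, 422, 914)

1

(135,275,414): 135+275 ≤ 414 → not valid
(60,173,347): 60+173 ≤ 347 → not valid
(145,266,455): 145+266 ≤ 455 → not valid
(18,226,234): 18+226 > 234 → valid
(136,260,418): 136+260 ≤ 418 → not valid
(422,423,914): 422+423 ≤ 914 → not valid
1 of the 6 triples forms a triangle.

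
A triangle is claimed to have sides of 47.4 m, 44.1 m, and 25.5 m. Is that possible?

Yes

The longest side is 47.4, and the other two sum to 69.6.
Since 69.6 > 47.4, the triangle inequality holds.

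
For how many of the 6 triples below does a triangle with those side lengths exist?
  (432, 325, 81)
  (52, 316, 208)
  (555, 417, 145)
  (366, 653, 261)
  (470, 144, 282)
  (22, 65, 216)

(81,325,432): 81+325 ≤ 432 → not valid
(52,208,316): 52+208 ≤ 316 → not valid
(145,417,555): 145+417 > 555 → valid
(261,366,653): 261+366 ≤ 653 → not valid
(144,282,470): 144+282 ≤ 470 → not valid
(22,65,216): 22+65 ≤ 216 → not valid
1 of the 6 triples forms a triangle.

1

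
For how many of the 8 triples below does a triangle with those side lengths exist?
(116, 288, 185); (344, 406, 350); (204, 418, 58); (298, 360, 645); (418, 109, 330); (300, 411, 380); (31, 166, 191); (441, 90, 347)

6

(116,185,288): 116+185 > 288 → valid
(344,350,406): 344+350 > 406 → valid
(58,204,418): 58+204 ≤ 418 → not valid
(298,360,645): 298+360 > 645 → valid
(109,330,418): 109+330 > 418 → valid
(300,380,411): 300+380 > 411 → valid
(31,166,191): 31+166 > 191 → valid
(90,347,441): 90+347 ≤ 441 → not valid
6 of the 8 triples form a triangle.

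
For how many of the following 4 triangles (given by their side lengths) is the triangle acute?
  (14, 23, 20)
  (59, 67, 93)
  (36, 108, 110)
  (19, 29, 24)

3

(14,23,20): 14²+20² = 596 > 529 = 23² → acute
(59,67,93): 59²+67² = 7970 < 8649 = 93² → obtuse
(36,108,110): 36²+108² = 12960 > 12100 = 110² → acute
(19,29,24): 19²+24² = 937 > 841 = 29² → acute
3 of the 4 are acute.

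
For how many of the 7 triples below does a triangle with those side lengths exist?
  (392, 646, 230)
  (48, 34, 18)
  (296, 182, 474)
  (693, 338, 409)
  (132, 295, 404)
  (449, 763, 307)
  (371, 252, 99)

4

(230,392,646): 230+392 ≤ 646 → not valid
(18,34,48): 18+34 > 48 → valid
(182,296,474): 182+296 > 474 → valid
(338,409,693): 338+409 > 693 → valid
(132,295,404): 132+295 > 404 → valid
(307,449,763): 307+449 ≤ 763 → not valid
(99,252,371): 99+252 ≤ 371 → not valid
4 of the 7 triples form a triangle.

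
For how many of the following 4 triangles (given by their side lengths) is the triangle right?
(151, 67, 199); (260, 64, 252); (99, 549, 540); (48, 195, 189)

3

(151,67,199): 67²+151² = 27290 < 39601 = 199² → obtuse
(260,64,252): 64²+252² = 67600 = 260² → right
(99,549,540): 99²+540² = 301401 = 549² → right
(48,195,189): 48²+189² = 38025 = 195² → right
3 of the 4 are right.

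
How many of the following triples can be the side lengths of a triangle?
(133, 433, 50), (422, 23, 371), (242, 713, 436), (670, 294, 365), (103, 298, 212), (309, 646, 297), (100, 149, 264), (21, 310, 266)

(50,133,433): 50+133 ≤ 433 → not valid
(23,371,422): 23+371 ≤ 422 → not valid
(242,436,713): 242+436 ≤ 713 → not valid
(294,365,670): 294+365 ≤ 670 → not valid
(103,212,298): 103+212 > 298 → valid
(297,309,646): 297+309 ≤ 646 → not valid
(100,149,264): 100+149 ≤ 264 → not valid
(21,266,310): 21+266 ≤ 310 → not valid
1 of the 8 triples forms a triangle.

1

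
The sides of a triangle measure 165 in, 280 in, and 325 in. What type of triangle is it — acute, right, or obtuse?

right

Compare the square of the longest side to the sum of squares of the other two: 165² + 280² = 105625 = 325².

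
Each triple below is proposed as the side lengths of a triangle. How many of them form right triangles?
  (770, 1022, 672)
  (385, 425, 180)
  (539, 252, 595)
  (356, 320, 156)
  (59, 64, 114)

4

(770,1022,672): 672²+770² = 1044484 = 1022² → right
(385,425,180): 180²+385² = 180625 = 425² → right
(539,252,595): 252²+539² = 354025 = 595² → right
(356,320,156): 156²+320² = 126736 = 356² → right
(59,64,114): 59²+64² = 7577 < 12996 = 114² → obtuse
4 of the 5 are right.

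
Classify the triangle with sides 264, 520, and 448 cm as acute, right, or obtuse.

right

Compare the square of the longest side to the sum of squares of the other two: 264² + 448² = 270400 = 520².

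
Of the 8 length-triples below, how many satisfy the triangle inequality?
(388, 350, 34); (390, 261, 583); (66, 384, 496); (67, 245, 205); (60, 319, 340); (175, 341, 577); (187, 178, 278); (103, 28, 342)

(34,350,388): 34+350 ≤ 388 → not valid
(261,390,583): 261+390 > 583 → valid
(66,384,496): 66+384 ≤ 496 → not valid
(67,205,245): 67+205 > 245 → valid
(60,319,340): 60+319 > 340 → valid
(175,341,577): 175+341 ≤ 577 → not valid
(178,187,278): 178+187 > 278 → valid
(28,103,342): 28+103 ≤ 342 → not valid
4 of the 8 triples form a triangle.

4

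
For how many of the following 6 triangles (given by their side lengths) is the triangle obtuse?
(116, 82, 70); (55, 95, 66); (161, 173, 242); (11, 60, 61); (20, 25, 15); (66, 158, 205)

4

(116,82,70): 70²+82² = 11624 < 13456 = 116² → obtuse
(55,95,66): 55²+66² = 7381 < 9025 = 95² → obtuse
(161,173,242): 161²+173² = 55850 < 58564 = 242² → obtuse
(11,60,61): 11²+60² = 3721 = 61² → right
(20,25,15): 15²+20² = 625 = 25² → right
(66,158,205): 66²+158² = 29320 < 42025 = 205² → obtuse
4 of the 6 are obtuse.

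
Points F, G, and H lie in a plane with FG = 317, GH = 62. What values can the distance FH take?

255 ≤ FH ≤ 379

By the triangle inequality, |317 − 62| ≤ FH ≤ 317 + 62.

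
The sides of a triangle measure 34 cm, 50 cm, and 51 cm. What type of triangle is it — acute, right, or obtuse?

Compare the square of the longest side to the sum of squares of the other two: 34² + 50² = 3656 > 2601 = 51².

acute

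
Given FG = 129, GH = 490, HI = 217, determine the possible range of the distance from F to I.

The maximum is all hops collinear in one direction: 129 + 490 + 217 = 836.
The longest hop is 490; the others sum to 346. Folding the others back against it leaves at least 490 − 346 = 144.

144 ≤ FI ≤ 836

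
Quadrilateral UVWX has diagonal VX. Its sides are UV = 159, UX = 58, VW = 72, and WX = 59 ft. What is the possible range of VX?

From triangle UVX: |159 − 58| < VX < 159 + 58, i.e. 101 < VX < 217.
From triangle WVX: 13 < VX < 131.
Both must hold, so VX lies in the intersection.

101 < VX < 131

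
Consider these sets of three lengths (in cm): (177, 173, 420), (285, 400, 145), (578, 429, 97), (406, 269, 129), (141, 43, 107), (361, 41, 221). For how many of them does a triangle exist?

2

(173,177,420): 173+177 ≤ 420 → not valid
(145,285,400): 145+285 > 400 → valid
(97,429,578): 97+429 ≤ 578 → not valid
(129,269,406): 129+269 ≤ 406 → not valid
(43,107,141): 43+107 > 141 → valid
(41,221,361): 41+221 ≤ 361 → not valid
2 of the 6 triples form a triangle.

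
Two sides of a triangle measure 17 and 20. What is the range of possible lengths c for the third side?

3 < c < 37

By the triangle inequality, c must be less than 17 + 20 = 37 and greater than |17 − 20| = 3.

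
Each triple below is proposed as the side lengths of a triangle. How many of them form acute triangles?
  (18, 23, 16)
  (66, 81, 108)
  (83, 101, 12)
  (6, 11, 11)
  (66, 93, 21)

(18,23,16): 16²+18² = 580 > 529 = 23² → acute
(66,81,108): 66²+81² = 10917 < 11664 = 108² → obtuse
(83,101,12): 12+83 ≤ 101, not a triangle
(6,11,11): 6²+11² = 157 > 121 = 11² → acute
(66,93,21): 21+66 ≤ 93, not a triangle
2 of the 5 are acute.

2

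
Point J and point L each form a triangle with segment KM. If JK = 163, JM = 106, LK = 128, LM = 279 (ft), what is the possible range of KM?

151 < KM < 269

From triangle JKM: |163 − 106| < KM < 163 + 106, i.e. 57 < KM < 269.
From triangle LKM: 151 < KM < 407.
Both must hold, so KM lies in the intersection.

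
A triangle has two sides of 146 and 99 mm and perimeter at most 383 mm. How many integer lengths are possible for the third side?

91

Triangle inequality: 47 < x < 245. Perimeter ≤ 383 gives x ≤ 383 − 146 − 99 = 138.
So 47 < x ≤ 138; integers 48 through 138: 91 values.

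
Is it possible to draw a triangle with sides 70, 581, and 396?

The longest side is 581, but the other two sum to only 466.
466 < 581, so the triangle inequality fails.

No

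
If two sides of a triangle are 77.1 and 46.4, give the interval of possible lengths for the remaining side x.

By the triangle inequality, x must be less than 77.1 + 46.4 = 123.5 and greater than |77.1 − 46.4| = 30.7.

30.7 < x < 123.5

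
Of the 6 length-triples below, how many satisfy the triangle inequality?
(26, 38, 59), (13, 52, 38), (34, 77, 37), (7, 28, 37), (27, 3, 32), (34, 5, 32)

(26,38,59): 26+38 > 59 → valid
(13,38,52): 13+38 ≤ 52 → not valid
(34,37,77): 34+37 ≤ 77 → not valid
(7,28,37): 7+28 ≤ 37 → not valid
(3,27,32): 3+27 ≤ 32 → not valid
(5,32,34): 5+32 > 34 → valid
2 of the 6 triples form a triangle.

2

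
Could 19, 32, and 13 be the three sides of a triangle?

The two shorter sides sum to 32, exactly equal to the longest side 32.
That gives only a degenerate (flat) triangle — the inequality must be strict.

No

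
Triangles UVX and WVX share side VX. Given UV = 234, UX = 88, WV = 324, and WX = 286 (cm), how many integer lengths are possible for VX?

From triangle UVX: 146 < VX < 322.
From triangle WVX: 38 < VX < 610.
Intersection: 146 < VX < 322, so integers 147 through 321: 175 values.

175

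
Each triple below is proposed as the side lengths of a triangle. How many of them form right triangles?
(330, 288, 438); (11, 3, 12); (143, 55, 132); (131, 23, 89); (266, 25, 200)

2

(330,288,438): 288²+330² = 191844 = 438² → right
(11,3,12): 3²+11² = 130 < 144 = 12² → obtuse
(143,55,132): 55²+132² = 20449 = 143² → right
(131,23,89): 23+89 ≤ 131, not a triangle
(266,25,200): 25+200 ≤ 266, not a triangle
2 of the 5 are right.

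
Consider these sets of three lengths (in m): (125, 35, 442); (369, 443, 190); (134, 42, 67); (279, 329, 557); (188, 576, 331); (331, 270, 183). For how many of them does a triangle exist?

3

(35,125,442): 35+125 ≤ 442 → not valid
(190,369,443): 190+369 > 443 → valid
(42,67,134): 42+67 ≤ 134 → not valid
(279,329,557): 279+329 > 557 → valid
(188,331,576): 188+331 ≤ 576 → not valid
(183,270,331): 183+270 > 331 → valid
3 of the 6 triples form a triangle.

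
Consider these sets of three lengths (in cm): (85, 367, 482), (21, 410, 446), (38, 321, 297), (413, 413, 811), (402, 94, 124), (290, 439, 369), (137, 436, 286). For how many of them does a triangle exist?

3

(85,367,482): 85+367 ≤ 482 → not valid
(21,410,446): 21+410 ≤ 446 → not valid
(38,297,321): 38+297 > 321 → valid
(413,413,811): 413+413 > 811 → valid
(94,124,402): 94+124 ≤ 402 → not valid
(290,369,439): 290+369 > 439 → valid
(137,286,436): 137+286 ≤ 436 → not valid
3 of the 7 triples form a triangle.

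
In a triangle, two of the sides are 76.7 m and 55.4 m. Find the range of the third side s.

21.3 < s < 132.1 (m)

By the triangle inequality, s must be less than 76.7 + 55.4 = 132.1 and greater than |76.7 − 55.4| = 21.3.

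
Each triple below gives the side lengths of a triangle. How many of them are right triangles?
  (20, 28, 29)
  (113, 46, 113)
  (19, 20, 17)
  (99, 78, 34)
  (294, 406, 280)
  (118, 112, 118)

1

(20,28,29): 20²+28² = 1184 > 841 = 29² → acute
(113,46,113): 46²+113² = 14885 > 12769 = 113² → acute
(19,20,17): 17²+19² = 650 > 400 = 20² → acute
(99,78,34): 34²+78² = 7240 < 9801 = 99² → obtuse
(294,406,280): 280²+294² = 164836 = 406² → right
(118,112,118): 112²+118² = 26468 > 13924 = 118² → acute
1 of the 6 is right.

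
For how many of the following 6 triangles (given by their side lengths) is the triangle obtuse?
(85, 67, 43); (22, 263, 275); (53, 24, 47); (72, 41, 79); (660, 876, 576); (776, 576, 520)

3

(85,67,43): 43²+67² = 6338 < 7225 = 85² → obtuse
(22,263,275): 22²+263² = 69653 < 75625 = 275² → obtuse
(53,24,47): 24²+47² = 2785 < 2809 = 53² → obtuse
(72,41,79): 41²+72² = 6865 > 6241 = 79² → acute
(660,876,576): 576²+660² = 767376 = 876² → right
(776,576,520): 520²+576² = 602176 = 776² → right
3 of the 6 are obtuse.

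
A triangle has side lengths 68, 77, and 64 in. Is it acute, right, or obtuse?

acute

Compare the square of the longest side to the sum of squares of the other two: 64² + 68² = 8720 > 5929 = 77².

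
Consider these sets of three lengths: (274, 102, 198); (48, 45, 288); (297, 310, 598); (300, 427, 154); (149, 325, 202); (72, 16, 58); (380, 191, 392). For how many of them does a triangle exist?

(102,198,274): 102+198 > 274 → valid
(45,48,288): 45+48 ≤ 288 → not valid
(297,310,598): 297+310 > 598 → valid
(154,300,427): 154+300 > 427 → valid
(149,202,325): 149+202 > 325 → valid
(16,58,72): 16+58 > 72 → valid
(191,380,392): 191+380 > 392 → valid
6 of the 7 triples form a triangle.

6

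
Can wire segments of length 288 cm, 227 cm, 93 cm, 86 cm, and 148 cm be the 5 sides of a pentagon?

A pentagon exists iff every side is shorter than the sum of the others — equivalently, the longest side is less than the sum of the rest.
Longest side 288 < 554 (sum of the remaining 4), so yes.

Yes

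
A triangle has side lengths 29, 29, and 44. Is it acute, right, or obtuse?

Compare the square of the longest side to the sum of squares of the other two: 29² + 29² = 1682 < 1936 = 44².

obtuse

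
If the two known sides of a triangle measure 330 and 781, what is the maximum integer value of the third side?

1110

The third side must be strictly less than 330 + 781 = 1111.
The largest integer below 1111 is 1110.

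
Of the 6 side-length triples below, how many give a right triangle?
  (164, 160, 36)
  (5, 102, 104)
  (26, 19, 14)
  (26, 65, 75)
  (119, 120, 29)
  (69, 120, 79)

(164,160,36): 36²+160² = 26896 = 164² → right
(5,102,104): 5²+102² = 10429 < 10816 = 104² → obtuse
(26,19,14): 14²+19² = 557 < 676 = 26² → obtuse
(26,65,75): 26²+65² = 4901 < 5625 = 75² → obtuse
(119,120,29): 29²+119² = 15002 > 14400 = 120² → acute
(69,120,79): 69²+79² = 11002 < 14400 = 120² → obtuse
1 of the 6 is right.

1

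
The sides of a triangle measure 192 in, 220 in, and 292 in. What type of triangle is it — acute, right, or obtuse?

Compare the square of the longest side to the sum of squares of the other two: 192² + 220² = 85264 = 292².

right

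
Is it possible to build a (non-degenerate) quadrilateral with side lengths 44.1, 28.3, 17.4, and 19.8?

Yes

A quadrilateral exists iff every side is shorter than the sum of the others — equivalently, the longest side is less than the sum of the rest.
Longest side 44.1 < 65.5 (sum of the remaining 3), so yes.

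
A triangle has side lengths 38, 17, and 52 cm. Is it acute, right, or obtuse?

Compare the square of the longest side to the sum of squares of the other two: 17² + 38² = 1733 < 2704 = 52².

obtuse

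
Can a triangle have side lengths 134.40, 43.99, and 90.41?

No

The two shorter sides sum to 134.40, exactly equal to the longest side 134.40.
That gives only a degenerate (flat) triangle — the inequality must be strict.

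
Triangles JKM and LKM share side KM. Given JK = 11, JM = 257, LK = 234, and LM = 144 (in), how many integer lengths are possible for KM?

From triangle JKM: 246 < KM < 268.
From triangle LKM: 90 < KM < 378.
Intersection: 246 < KM < 268, so integers 247 through 267: 21 values.

21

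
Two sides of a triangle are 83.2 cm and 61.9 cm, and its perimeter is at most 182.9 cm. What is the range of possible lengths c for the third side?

21.3 < c ≤ 37.8 cm

Triangle inequality alone gives 21.3 < c < 145.1.
The perimeter condition gives c ≤ 182.9 − 83.2 − 61.9 = 37.8.
Intersecting the two: 21.3 < c ≤ 37.8.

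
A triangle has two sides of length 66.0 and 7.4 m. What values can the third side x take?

58.6 < x < 73.4 (m)

By the triangle inequality, x must be less than 66.0 + 7.4 = 73.4 and greater than |66.0 − 7.4| = 58.6.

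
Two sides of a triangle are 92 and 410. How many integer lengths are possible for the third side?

The third side lies in the open interval (318, 502).
Integers from 319 to 501 inclusive: 501 − 319 + 1 = 183.

183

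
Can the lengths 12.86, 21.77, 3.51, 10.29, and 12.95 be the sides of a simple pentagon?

Yes

A pentagon exists iff every side is shorter than the sum of the others — equivalently, the longest side is less than the sum of the rest.
Longest side 21.77 < 39.61 (sum of the remaining 4), so yes.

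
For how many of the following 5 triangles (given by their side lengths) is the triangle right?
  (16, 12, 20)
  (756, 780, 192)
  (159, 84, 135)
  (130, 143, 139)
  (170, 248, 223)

3

(16,12,20): 12²+16² = 400 = 20² → right
(756,780,192): 192²+756² = 608400 = 780² → right
(159,84,135): 84²+135² = 25281 = 159² → right
(130,143,139): 130²+139² = 36221 > 20449 = 143² → acute
(170,248,223): 170²+223² = 78629 > 61504 = 248² → acute
3 of the 5 are right.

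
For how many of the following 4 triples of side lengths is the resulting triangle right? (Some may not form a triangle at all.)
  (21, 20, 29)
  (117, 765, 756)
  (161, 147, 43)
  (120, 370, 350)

(21,20,29): 20²+21² = 841 = 29² → right
(117,765,756): 117²+756² = 585225 = 765² → right
(161,147,43): 43²+147² = 23458 < 25921 = 161² → obtuse
(120,370,350): 120²+350² = 136900 = 370² → right
3 of the 4 are right.

3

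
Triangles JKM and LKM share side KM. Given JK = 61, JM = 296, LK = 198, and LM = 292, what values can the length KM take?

235 < KM < 357

From triangle JKM: |61 − 296| < KM < 61 + 296, i.e. 235 < KM < 357.
From triangle LKM: 94 < KM < 490.
Both must hold, so KM lies in the intersection.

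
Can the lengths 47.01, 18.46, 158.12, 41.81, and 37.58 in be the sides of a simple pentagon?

No

For a pentagon, each side must be shorter than the sum of the others.
Here the longest side is 158.12, but the remaining 4 sides sum to only 144.86.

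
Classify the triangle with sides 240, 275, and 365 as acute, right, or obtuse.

Compare the square of the longest side to the sum of squares of the other two: 240² + 275² = 133225 = 365².

right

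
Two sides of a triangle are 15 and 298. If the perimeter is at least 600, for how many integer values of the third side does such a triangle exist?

Triangle inequality: 283 < x < 313. Perimeter ≥ 600 gives x ≥ 600 − 15 − 298 = 287.
So 287 ≤ x < 313; integers 287 through 312: 26 values.

26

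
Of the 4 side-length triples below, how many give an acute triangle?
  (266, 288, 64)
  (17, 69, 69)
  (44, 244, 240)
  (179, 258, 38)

(266,288,64): 64²+266² = 74852 < 82944 = 288² → obtuse
(17,69,69): 17²+69² = 5050 > 4761 = 69² → acute
(44,244,240): 44²+240² = 59536 = 244² → right
(179,258,38): 38+179 ≤ 258, not a triangle
1 of the 4 is acute.

1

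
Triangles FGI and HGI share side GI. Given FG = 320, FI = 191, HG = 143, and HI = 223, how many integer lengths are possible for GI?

236

From triangle FGI: 129 < GI < 511.
From triangle HGI: 80 < GI < 366.
Intersection: 129 < GI < 366, so integers 130 through 365: 236 values.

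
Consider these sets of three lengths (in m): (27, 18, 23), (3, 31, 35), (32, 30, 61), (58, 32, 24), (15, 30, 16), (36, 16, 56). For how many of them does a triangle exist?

3

(18,23,27): 18+23 > 27 → valid
(3,31,35): 3+31 ≤ 35 → not valid
(30,32,61): 30+32 > 61 → valid
(24,32,58): 24+32 ≤ 58 → not valid
(15,16,30): 15+16 > 30 → valid
(16,36,56): 16+36 ≤ 56 → not valid
3 of the 6 triples form a triangle.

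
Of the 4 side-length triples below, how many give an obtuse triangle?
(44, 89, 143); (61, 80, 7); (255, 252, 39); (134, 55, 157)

1

(44,89,143): 44+89 ≤ 143, not a triangle
(61,80,7): 7+61 ≤ 80, not a triangle
(255,252,39): 39²+252² = 65025 = 255² → right
(134,55,157): 55²+134² = 20981 < 24649 = 157² → obtuse
1 of the 4 is obtuse.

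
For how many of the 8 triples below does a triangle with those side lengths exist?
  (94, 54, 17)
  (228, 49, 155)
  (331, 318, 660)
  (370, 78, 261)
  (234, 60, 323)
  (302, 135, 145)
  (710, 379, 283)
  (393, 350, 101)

1

(17,54,94): 17+54 ≤ 94 → not valid
(49,155,228): 49+155 ≤ 228 → not valid
(318,331,660): 318+331 ≤ 660 → not valid
(78,261,370): 78+261 ≤ 370 → not valid
(60,234,323): 60+234 ≤ 323 → not valid
(135,145,302): 135+145 ≤ 302 → not valid
(283,379,710): 283+379 ≤ 710 → not valid
(101,350,393): 101+350 > 393 → valid
1 of the 8 triples forms a triangle.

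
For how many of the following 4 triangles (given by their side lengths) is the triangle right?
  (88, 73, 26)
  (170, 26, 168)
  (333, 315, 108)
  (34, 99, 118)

2

(88,73,26): 26²+73² = 6005 < 7744 = 88² → obtuse
(170,26,168): 26²+168² = 28900 = 170² → right
(333,315,108): 108²+315² = 110889 = 333² → right
(34,99,118): 34²+99² = 10957 < 13924 = 118² → obtuse
2 of the 4 are right.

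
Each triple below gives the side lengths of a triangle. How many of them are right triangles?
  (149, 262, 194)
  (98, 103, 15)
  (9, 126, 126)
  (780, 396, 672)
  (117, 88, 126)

1

(149,262,194): 149²+194² = 59837 < 68644 = 262² → obtuse
(98,103,15): 15²+98² = 9829 < 10609 = 103² → obtuse
(9,126,126): 9²+126² = 15957 > 15876 = 126² → acute
(780,396,672): 396²+672² = 608400 = 780² → right
(117,88,126): 88²+117² = 21433 > 15876 = 126² → acute
1 of the 5 is right.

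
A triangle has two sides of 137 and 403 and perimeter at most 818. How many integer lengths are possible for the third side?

Triangle inequality: 266 < x < 540. Perimeter ≤ 818 gives x ≤ 818 − 137 − 403 = 278.
So 266 < x ≤ 278; integers 267 through 278: 12 values.

12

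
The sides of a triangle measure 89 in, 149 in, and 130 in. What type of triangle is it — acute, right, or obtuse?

Compare the square of the longest side to the sum of squares of the other two: 89² + 130² = 24821 > 22201 = 149².

acute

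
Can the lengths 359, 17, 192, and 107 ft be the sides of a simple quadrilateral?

No

For a quadrilateral, each side must be shorter than the sum of the others.
Here the longest side is 359, but the remaining 3 sides sum to only 316.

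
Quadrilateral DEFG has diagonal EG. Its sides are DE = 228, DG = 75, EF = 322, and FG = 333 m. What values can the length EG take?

From triangle DEG: |228 − 75| < EG < 228 + 75, i.e. 153 < EG < 303.
From triangle FEG: 11 < EG < 655.
Both must hold, so EG lies in the intersection.

153 < EG < 303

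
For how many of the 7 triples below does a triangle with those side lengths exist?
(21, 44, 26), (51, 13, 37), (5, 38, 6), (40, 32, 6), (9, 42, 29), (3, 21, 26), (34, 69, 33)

1

(21,26,44): 21+26 > 44 → valid
(13,37,51): 13+37 ≤ 51 → not valid
(5,6,38): 5+6 ≤ 38 → not valid
(6,32,40): 6+32 ≤ 40 → not valid
(9,29,42): 9+29 ≤ 42 → not valid
(3,21,26): 3+21 ≤ 26 → not valid
(33,34,69): 33+34 ≤ 69 → not valid
1 of the 7 triples forms a triangle.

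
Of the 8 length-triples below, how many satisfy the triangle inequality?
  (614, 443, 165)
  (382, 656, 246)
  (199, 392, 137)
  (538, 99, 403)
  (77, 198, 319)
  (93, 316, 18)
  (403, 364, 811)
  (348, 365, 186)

(165,443,614): 165+443 ≤ 614 → not valid
(246,382,656): 246+382 ≤ 656 → not valid
(137,199,392): 137+199 ≤ 392 → not valid
(99,403,538): 99+403 ≤ 538 → not valid
(77,198,319): 77+198 ≤ 319 → not valid
(18,93,316): 18+93 ≤ 316 → not valid
(364,403,811): 364+403 ≤ 811 → not valid
(186,348,365): 186+348 > 365 → valid
1 of the 8 triples forms a triangle.

1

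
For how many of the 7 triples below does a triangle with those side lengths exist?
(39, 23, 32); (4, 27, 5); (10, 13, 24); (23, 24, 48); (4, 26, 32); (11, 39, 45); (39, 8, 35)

(23,32,39): 23+32 > 39 → valid
(4,5,27): 4+5 ≤ 27 → not valid
(10,13,24): 10+13 ≤ 24 → not valid
(23,24,48): 23+24 ≤ 48 → not valid
(4,26,32): 4+26 ≤ 32 → not valid
(11,39,45): 11+39 > 45 → valid
(8,35,39): 8+35 > 39 → valid
3 of the 7 triples form a triangle.

3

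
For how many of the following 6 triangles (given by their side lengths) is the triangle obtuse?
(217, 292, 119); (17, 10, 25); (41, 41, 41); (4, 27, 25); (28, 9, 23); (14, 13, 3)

(217,292,119): 119²+217² = 61250 < 85264 = 292² → obtuse
(17,10,25): 10²+17² = 389 < 625 = 25² → obtuse
(41,41,41): 41²+41² = 3362 > 1681 = 41² → acute
(4,27,25): 4²+25² = 641 < 729 = 27² → obtuse
(28,9,23): 9²+23² = 610 < 784 = 28² → obtuse
(14,13,3): 3²+13² = 178 < 196 = 14² → obtuse
5 of the 6 are obtuse.

5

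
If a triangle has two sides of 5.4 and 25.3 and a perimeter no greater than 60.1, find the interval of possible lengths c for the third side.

19.9 < c ≤ 29.4

Triangle inequality alone gives 19.9 < c < 30.7.
The perimeter condition gives c ≤ 60.1 − 5.4 − 25.3 = 29.4.
Intersecting the two: 19.9 < c ≤ 29.4.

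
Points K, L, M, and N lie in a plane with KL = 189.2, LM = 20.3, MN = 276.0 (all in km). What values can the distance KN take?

66.5 ≤ KN ≤ 485.5 km

The maximum is all hops collinear in one direction: 189.2 + 20.3 + 276.0 = 485.5.
The longest hop is 276.0; the others sum to 209.5. Folding the others back against it leaves at least 276.0 − 209.5 = 66.5.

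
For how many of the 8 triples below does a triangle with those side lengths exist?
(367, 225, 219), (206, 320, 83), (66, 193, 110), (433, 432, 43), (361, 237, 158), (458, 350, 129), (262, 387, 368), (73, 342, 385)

6

(219,225,367): 219+225 > 367 → valid
(83,206,320): 83+206 ≤ 320 → not valid
(66,110,193): 66+110 ≤ 193 → not valid
(43,432,433): 43+432 > 433 → valid
(158,237,361): 158+237 > 361 → valid
(129,350,458): 129+350 > 458 → valid
(262,368,387): 262+368 > 387 → valid
(73,342,385): 73+342 > 385 → valid
6 of the 8 triples form a triangle.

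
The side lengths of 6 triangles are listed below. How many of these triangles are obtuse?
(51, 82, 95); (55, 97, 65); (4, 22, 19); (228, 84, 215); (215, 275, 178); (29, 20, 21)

(51,82,95): 51²+82² = 9325 > 9025 = 95² → acute
(55,97,65): 55²+65² = 7250 < 9409 = 97² → obtuse
(4,22,19): 4²+19² = 377 < 484 = 22² → obtuse
(228,84,215): 84²+215² = 53281 > 51984 = 228² → acute
(215,275,178): 178²+215² = 77909 > 75625 = 275² → acute
(29,20,21): 20²+21² = 841 = 29² → right
2 of the 6 are obtuse.

2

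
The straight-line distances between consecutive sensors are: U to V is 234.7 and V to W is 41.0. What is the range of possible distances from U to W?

By the triangle inequality, |234.7 − 41.0| ≤ UW ≤ 234.7 + 41.0.

193.7 ≤ UW ≤ 275.7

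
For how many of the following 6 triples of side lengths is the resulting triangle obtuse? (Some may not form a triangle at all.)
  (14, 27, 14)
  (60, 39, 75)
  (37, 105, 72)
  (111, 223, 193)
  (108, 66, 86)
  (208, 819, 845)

4

(14,27,14): 14²+14² = 392 < 729 = 27² → obtuse
(60,39,75): 39²+60² = 5121 < 5625 = 75² → obtuse
(37,105,72): 37²+72² = 6553 < 11025 = 105² → obtuse
(111,223,193): 111²+193² = 49570 < 49729 = 223² → obtuse
(108,66,86): 66²+86² = 11752 > 11664 = 108² → acute
(208,819,845): 208²+819² = 714025 = 845² → right
4 of the 6 are obtuse.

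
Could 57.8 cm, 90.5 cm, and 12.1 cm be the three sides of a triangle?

No

The longest side is 90.5, but the other two sum to only 69.9.
69.9 < 90.5, so the triangle inequality fails.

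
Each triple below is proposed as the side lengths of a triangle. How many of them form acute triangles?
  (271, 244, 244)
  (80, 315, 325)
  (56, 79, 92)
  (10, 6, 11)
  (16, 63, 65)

(271,244,244): 244²+244² = 119072 > 73441 = 271² → acute
(80,315,325): 80²+315² = 105625 = 325² → right
(56,79,92): 56²+79² = 9377 > 8464 = 92² → acute
(10,6,11): 6²+10² = 136 > 121 = 11² → acute
(16,63,65): 16²+63² = 4225 = 65² → right
3 of the 5 are acute.

3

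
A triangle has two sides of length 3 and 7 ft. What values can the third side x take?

4 < x < 10

By the triangle inequality, x must be less than 3 + 7 = 10 and greater than |3 − 7| = 4.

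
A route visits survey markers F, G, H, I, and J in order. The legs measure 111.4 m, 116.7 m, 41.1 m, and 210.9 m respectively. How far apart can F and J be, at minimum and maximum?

The maximum is all hops collinear in one direction: 111.4 + 116.7 + 41.1 + 210.9 = 480.1.
The longest hop is 210.9; the others sum to 269.2. Since 210.9 ≤ 269.2, the path can fold back on itself completely, so the minimum distance is 0.

0 ≤ FJ ≤ 480.1 m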